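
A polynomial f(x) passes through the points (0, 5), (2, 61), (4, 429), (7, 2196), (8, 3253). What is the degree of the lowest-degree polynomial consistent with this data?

3

Divided differences on the nodes 0, 2, 4, 7, 8:
  order 0: 5  61  429  2196  3253
  order 1: 28  184  589  1057
  order 2: 39  81  117
  order 3: 6  6
  order 4: 0
The order-3 divided differences are all 6 (nonzero) and every higher order vanishes, so the data lies on a polynomial of degree exactly 3.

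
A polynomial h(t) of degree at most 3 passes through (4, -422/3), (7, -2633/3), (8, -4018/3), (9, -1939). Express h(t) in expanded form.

h(t) = -3t^3 + 3t^2 + (1/3)t + 2

Write h(t) = at^3 + bt^2 + ct + d. Substituting each data point gives a linear system:
  64a + 16b + 4c + d = -422/3
  343a + 49b + 7c + d = -2633/3
  512a + 64b + 8c + d = -4018/3
  729a + 81b + 9c + d = -1939
Solving the system yields a = -3, b = 3, c = 1/3, d = 2.
So h(t) = -3t³ + 3t² + (1/3)t + 2.
Check: h(7) = -2633/3. ✓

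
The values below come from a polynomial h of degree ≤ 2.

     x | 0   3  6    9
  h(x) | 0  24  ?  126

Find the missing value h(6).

The 3 known points determine the degree-2 polynomial uniquely.
Write h(x) = ax^2 + bx + c. Substituting each data point gives a linear system:
  c = 0
  9a + 3b + c = 24
  81a + 9b + c = 126
Solving the system yields a = 1, b = 5, c = 0.
So h(x) = x² + 5x.
Then h(6) = 66.

66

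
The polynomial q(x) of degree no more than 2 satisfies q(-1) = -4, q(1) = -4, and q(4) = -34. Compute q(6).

-74

Write q(x) = ax^2 + bx + c. Substituting each data point gives a linear system:
  a - b + c = -4
  a + b + c = -4
  16a + 4b + c = -34
Solving the system yields a = -2, b = 0, c = -2.
So q(x) = -2x^2 - 2.
Then q(6) = -74.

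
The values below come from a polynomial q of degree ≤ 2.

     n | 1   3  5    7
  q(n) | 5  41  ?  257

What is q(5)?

The 3 known points determine the degree-2 polynomial uniquely.
Write q(n) = an^2 + bn + c. Substituting each data point gives a linear system:
  a + b + c = 5
  9a + 3b + c = 41
  49a + 7b + c = 257
Solving the system yields a = 6, b = -6, c = 5.
So q(n) = 6n² - 6n + 5.
Then q(5) = 125.

125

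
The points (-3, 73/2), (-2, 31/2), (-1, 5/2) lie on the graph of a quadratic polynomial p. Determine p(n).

p(n) = 4n^2 - n - 5/2

Using the Lagrange interpolation formula with nodes -3, -2, -1:
  L_0(n) = (n + 2)(n + 1) / 2
  L_1(n) = (n + 3)(n + 1) / -1
  L_2(n) = (n + 3)(n + 2) / 2
Then p(n) = 73/2·L_0(n) + 31/2·L_1(n) + 5/2·L_2(n).
Expanding and collecting terms gives p(n) = 4n^2 - n - 5/2.
Check: p(-3) = 73/2. ✓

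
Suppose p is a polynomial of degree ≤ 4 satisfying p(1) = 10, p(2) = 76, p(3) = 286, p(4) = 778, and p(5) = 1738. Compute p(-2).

Using the Lagrange interpolation formula with nodes 1, 2, 3, 4, 5:
  L_0(u) = (u - 2)(u - 3)(u - 4)(u - 5) / 24
  L_1(u) = (u - 1)(u - 3)(u - 4)(u - 5) / -6
  L_2(u) = (u - 1)(u - 2)(u - 4)(u - 5) / 4
  L_3(u) = (u - 1)(u - 2)(u - 3)(u - 5) / -6
  L_4(u) = (u - 1)(u - 2)(u - 3)(u - 4) / 24
Then p(u) = 10·L_0(u) + 76·L_1(u) + 286·L_2(u) + 778·L_3(u) + 1738·L_4(u).
Expanding and collecting terms gives p(u) = 2u^4 + 3u^3 + 4u^2 + 3u - 2.
Evaluating at u = -2: p(-2) = 16.

16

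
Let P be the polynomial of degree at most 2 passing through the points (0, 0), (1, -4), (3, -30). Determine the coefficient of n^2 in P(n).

-3

Write P(n) = an^2 + bn + c. Substituting each data point gives a linear system:
  c = 0
  a + b + c = -4
  9a + 3b + c = -30
Solving the system yields a = -3, b = -1, c = 0.
So P(n) = -3n² - n.
The leading coefficient is -3.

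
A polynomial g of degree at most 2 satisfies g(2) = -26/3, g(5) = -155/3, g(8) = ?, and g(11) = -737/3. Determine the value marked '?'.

On equispaced nodes a degree-2 polynomial has vanishing third forward difference, so
  - g(2) + 3·g(5) - 3·g(8) + g(11) = 0.
Substituting the known values and solving for g(8):
  -3·g(8) = 392
  g(8) = -392/3.

-392/3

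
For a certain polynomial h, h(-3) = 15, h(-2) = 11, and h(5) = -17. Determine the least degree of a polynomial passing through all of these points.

Divided differences on the nodes -3, -2, 5:
  order 0: 15  11  -17
  order 1: -4  -4
  order 2: 0
The order-1 divided differences are all -4 (nonzero) and every higher order vanishes, so the data lies on a polynomial of degree exactly 1.

1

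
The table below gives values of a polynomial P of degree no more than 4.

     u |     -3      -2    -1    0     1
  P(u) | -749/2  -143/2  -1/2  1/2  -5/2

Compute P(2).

Write P(u) = au^4 + bu^3 + cu^2 + du + e. Substituting each data point gives a linear system:
  81a - 27b + 9c - 3d + e = -749/2
  16a - 8b + 4c - 2d + e = -143/2
  a - b + c - d + e = -1/2
  e = 1/2
  a + b + c + d + e = -5/2
Solving the system yields a = -4, b = 3, c = 2, d = -4, e = 1/2.
So P(u) = -4u⁴ + 3u³ + 2u² - 4u + 1/2.
Then P(2) = -79/2.

-79/2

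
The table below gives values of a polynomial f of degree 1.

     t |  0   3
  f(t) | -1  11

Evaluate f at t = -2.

Write f(t) = at + b. Substituting each data point gives a linear system:
  b = -1
  3a + b = 11
Solving the system yields a = 4, b = -1.
So f(t) = 4t - 1.
Then f(-2) = -9.

-9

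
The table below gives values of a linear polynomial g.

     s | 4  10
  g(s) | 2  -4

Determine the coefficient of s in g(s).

-1

Write g(s) = as + b. Substituting each data point gives a linear system:
  4a + b = 2
  10a + b = -4
Solving the system yields a = -1, b = 6.
So g(s) = -s + 6.
The leading coefficient is -1.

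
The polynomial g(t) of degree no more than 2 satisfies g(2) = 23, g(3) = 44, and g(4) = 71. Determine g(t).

g(t) = 3t^2 + 6t - 1

Using the Lagrange interpolation formula with nodes 2, 3, 4:
  L_0(t) = (t - 3)(t - 4) / 2
  L_1(t) = (t - 2)(t - 4) / -1
  L_2(t) = (t - 2)(t - 3) / 2
Then g(t) = 23·L_0(t) + 44·L_1(t) + 71·L_2(t).
Expanding and collecting terms gives g(t) = 3t² + 6t - 1.
Check: g(2) = 23. ✓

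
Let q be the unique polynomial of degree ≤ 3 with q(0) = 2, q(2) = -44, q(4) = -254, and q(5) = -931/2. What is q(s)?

q(s) = -3s^3 - (5/2)s^2 - 6s + 2

Write q(s) = as^3 + bs^2 + cs + d. Substituting each data point gives a linear system:
  d = 2
  8a + 4b + 2c + d = -44
  64a + 16b + 4c + d = -254
  125a + 25b + 5c + d = -931/2
Solving the system yields a = -3, b = -5/2, c = -6, d = 2.
So q(s) = -3s^3 - (5/2)s^2 - 6s + 2.
Check: q(4) = -254. ✓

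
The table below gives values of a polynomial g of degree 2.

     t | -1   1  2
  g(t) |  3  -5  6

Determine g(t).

g(t) = 5t^2 - 4t - 6

Using the Lagrange interpolation formula with nodes -1, 1, 2:
  L_0(t) = (t - 1)(t - 2) / 6
  L_1(t) = (t + 1)(t - 2) / -2
  L_2(t) = (t + 1)(t - 1) / 3
Then g(t) = 3·L_0(t) - 5·L_1(t) + 6·L_2(t).
Expanding and collecting terms gives g(t) = 5t^2 - 4t - 6.
Check: g(-1) = 3. ✓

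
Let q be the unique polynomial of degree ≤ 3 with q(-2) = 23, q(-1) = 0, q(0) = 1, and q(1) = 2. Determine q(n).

q(n) = -4n^3 + 5n + 1

Write q(n) = an^3 + bn^2 + cn + d. Substituting each data point gives a linear system:
  -8a + 4b - 2c + d = 23
  -a + b - c + d = 0
  d = 1
  a + b + c + d = 2
Solving the system yields a = -4, b = 0, c = 5, d = 1.
So q(n) = -4n³ + 5n + 1.
Check: q(-1) = 0. ✓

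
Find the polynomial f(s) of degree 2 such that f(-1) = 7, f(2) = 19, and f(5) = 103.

Using the Lagrange interpolation formula with nodes -1, 2, 5:
  L_0(s) = (s - 2)(s - 5) / 18
  L_1(s) = (s + 1)(s - 5) / -9
  L_2(s) = (s + 1)(s - 2) / 18
Then f(s) = 7·L_0(s) + 19·L_1(s) + 103·L_2(s).
Expanding and collecting terms gives f(s) = 4s^2 + 3.
Check: f(2) = 19. ✓

f(s) = 4s^2 + 3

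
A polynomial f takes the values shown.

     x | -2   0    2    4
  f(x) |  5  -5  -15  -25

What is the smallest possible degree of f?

1

Forward differences of the values at x = -2, 0, 2, 4:
  f  : 5  -5  -15  -25
  Δ  : -10  -10  -10
  Δ^2: 0  0
  Δ^3: 0
The first differences are constant (-10) and nonzero, while all higher differences vanish, so the minimal degree is 1.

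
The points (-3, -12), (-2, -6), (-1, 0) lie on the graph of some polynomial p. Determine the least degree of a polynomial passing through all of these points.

1

Forward differences of the values at n = -3, -2, -1:
  p  : -12  -6  0
  Δ  : 6  6
  Δ^2: 0
The first differences are constant (6) and nonzero, while all higher differences vanish, so the minimal degree is 1.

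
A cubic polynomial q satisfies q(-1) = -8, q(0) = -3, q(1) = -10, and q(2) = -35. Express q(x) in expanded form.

q(x) = -x^3 - 6x^2 - 3

Using the Lagrange interpolation formula with nodes -1, 0, 1, 2:
  L_0(x) = x(x - 1)(x - 2) / -6
  L_1(x) = (x + 1)(x - 1)(x - 2) / 2
  L_2(x) = (x + 1)x(x - 2) / -2
  L_3(x) = (x + 1)x(x - 1) / 6
Then q(x) = -8·L_0(x) - 3·L_1(x) - 10·L_2(x) - 35·L_3(x).
Expanding and collecting terms gives q(x) = -x^3 - 6x^2 - 3.
Check: q(2) = -35. ✓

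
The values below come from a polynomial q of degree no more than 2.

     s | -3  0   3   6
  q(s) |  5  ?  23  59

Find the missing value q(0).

The 3 known points determine the degree-2 polynomial uniquely.
Write q(s) = as^2 + bs + c. Substituting each data point gives a linear system:
  9a - 3b + c = 5
  9a + 3b + c = 23
  36a + 6b + c = 59
Solving the system yields a = 1, b = 3, c = 5.
So q(s) = s^2 + 3s + 5.
Then q(0) = 5.

5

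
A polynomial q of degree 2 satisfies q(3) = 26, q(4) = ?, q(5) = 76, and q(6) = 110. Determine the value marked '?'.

On equispaced nodes a degree-2 polynomial has vanishing third forward difference, so
  - q(3) + 3·q(4) - 3·q(5) + q(6) = 0.
Substituting the known values and solving for q(4):
  3·q(4) = 144
  q(4) = 48.

48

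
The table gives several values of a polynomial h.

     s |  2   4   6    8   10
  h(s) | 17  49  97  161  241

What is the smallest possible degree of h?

2

Forward differences of the values at s = 2, 4, 6, 8, 10:
  h  : 17  49  97  161  241
  Δ  : 32  48  64  80
  Δ^2: 16  16  16
  Δ^3: 0  0
  Δ^4: 0
The second differences are constant (16) and nonzero, while all higher differences vanish, so the minimal degree is 2.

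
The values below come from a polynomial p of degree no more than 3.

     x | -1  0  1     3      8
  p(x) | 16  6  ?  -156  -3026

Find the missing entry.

-2

The 4 known points determine the degree-3 polynomial uniquely.
Write p(x) = ax^3 + bx^2 + cx + d. Substituting each data point gives a linear system:
  -a + b - c + d = 16
  d = 6
  27a + 9b + 3c + d = -156
  512a + 64b + 8c + d = -3026
Solving the system yields a = -6, b = 1, c = -3, d = 6.
So p(x) = -6x^3 + x^2 - 3x + 6.
Then p(1) = -2.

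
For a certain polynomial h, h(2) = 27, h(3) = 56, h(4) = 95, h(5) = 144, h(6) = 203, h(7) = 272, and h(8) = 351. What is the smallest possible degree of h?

Forward differences of the values at n = 2, 3, 4, 5, 6, 7, 8:
  h  : 27  56  95  144  203  272  351
  Δ  : 29  39  49  59  69  79
  Δ^2: 10  10  10  10  10
  Δ^3: 0  0  0  0
  Δ^4: 0  0  0
  Δ^5: 0  0
  Δ^6: 0
The second differences are constant (10) and nonzero, while all higher differences vanish, so the minimal degree is 2.

2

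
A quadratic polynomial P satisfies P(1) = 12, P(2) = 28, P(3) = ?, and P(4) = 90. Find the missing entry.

The 3 known points determine the degree-2 polynomial uniquely.
Write P(n) = an^2 + bn + c. Substituting each data point gives a linear system:
  a + b + c = 12
  4a + 2b + c = 28
  16a + 4b + c = 90
Solving the system yields a = 5, b = 1, c = 6.
So P(n) = 5n² + n + 6.
Then P(3) = 54.

54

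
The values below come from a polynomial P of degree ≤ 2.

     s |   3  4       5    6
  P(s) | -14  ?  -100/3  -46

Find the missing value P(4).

-68/3

The 3 known points determine the degree-2 polynomial uniquely.
Write P(s) = as^2 + bs + c. Substituting each data point gives a linear system:
  9a + 3b + c = -14
  25a + 5b + c = -100/3
  36a + 6b + c = -46
Solving the system yields a = -1, b = -5/3, c = 0.
So P(s) = -s² - (5/3)s.
Then P(4) = -68/3.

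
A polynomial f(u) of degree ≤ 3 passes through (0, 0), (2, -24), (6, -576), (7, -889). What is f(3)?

-81

Write f(u) = au^3 + bu^2 + cu + d. Substituting each data point gives a linear system:
  d = 0
  8a + 4b + 2c + d = -24
  216a + 36b + 6c + d = -576
  343a + 49b + 7c + d = -889
Solving the system yields a = -2, b = -5, c = 6, d = 0.
So f(u) = -2u³ - 5u² + 6u.
Then f(3) = -81.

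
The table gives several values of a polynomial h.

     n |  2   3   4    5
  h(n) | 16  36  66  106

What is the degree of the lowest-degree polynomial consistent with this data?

Forward differences of the values at n = 2, 3, 4, 5:
  h  : 16  36  66  106
  Δ  : 20  30  40
  Δ^2: 10  10
  Δ^3: 0
The second differences are constant (10) and nonzero, while all higher differences vanish, so the minimal degree is 2.

2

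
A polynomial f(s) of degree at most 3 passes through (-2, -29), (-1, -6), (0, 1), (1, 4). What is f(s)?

Write f(s) = as^3 + bs^2 + cs + d. Substituting each data point gives a linear system:
  -8a + 4b - 2c + d = -29
  -a + b - c + d = -6
  d = 1
  a + b + c + d = 4
Solving the system yields a = 2, b = -2, c = 3, d = 1.
So f(s) = 2s^3 - 2s^2 + 3s + 1.
Check: f(-1) = -6. ✓

f(s) = 2s^3 - 2s^2 + 3s + 1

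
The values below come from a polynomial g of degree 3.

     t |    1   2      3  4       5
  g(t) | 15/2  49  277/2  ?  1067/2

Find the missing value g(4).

294

On equispaced nodes a degree-3 polynomial has vanishing fourth forward difference, so
  g(1) - 4·g(2) + 6·g(3) - 4·g(4) + g(5) = 0.
Substituting the known values and solving for g(4):
  -4·g(4) = -1176
  g(4) = 294.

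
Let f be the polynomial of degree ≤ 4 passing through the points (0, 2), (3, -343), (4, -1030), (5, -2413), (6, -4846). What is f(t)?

Write f(t) = at^4 + bt^3 + ct^2 + dt + e. Substituting each data point gives a linear system:
  e = 2
  81a + 27b + 9c + 3d + e = -343
  256a + 64b + 16c + 4d + e = -1030
  625a + 125b + 25c + 5d + e = -2413
  1296a + 216b + 36c + 6d + e = -4846
Solving the system yields a = -3, b = -5, c = 3, d = 2, e = 2.
So f(t) = -3t⁴ - 5t³ + 3t² + 2t + 2.
Check: f(0) = 2. ✓

f(t) = -3t^4 - 5t^3 + 3t^2 + 2t + 2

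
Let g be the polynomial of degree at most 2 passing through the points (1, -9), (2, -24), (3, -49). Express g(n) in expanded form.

Write g(n) = an^2 + bn + c. Substituting each data point gives a linear system:
  a + b + c = -9
  4a + 2b + c = -24
  9a + 3b + c = -49
Solving the system yields a = -5, b = 0, c = -4.
So g(n) = -5n^2 - 4.
Check: g(2) = -24. ✓

g(n) = -5n^2 - 4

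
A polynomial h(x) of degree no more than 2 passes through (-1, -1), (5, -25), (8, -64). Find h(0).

0

Write h(x) = ax^2 + bx + c. Substituting each data point gives a linear system:
  a - b + c = -1
  25a + 5b + c = -25
  64a + 8b + c = -64
Solving the system yields a = -1, b = 0, c = 0.
So h(x) = -x².
Then h(0) = 0.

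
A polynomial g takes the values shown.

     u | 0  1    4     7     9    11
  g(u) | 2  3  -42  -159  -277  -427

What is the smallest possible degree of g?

2

Divided differences on the nodes 0, 1, 4, 7, 9, 11:
  order 0: 2  3  -42  -159  -277  -427
  order 1: 1  -15  -39  -59  -75
  order 2: -4  -4  -4  -4
  order 3: 0  0  0
  order 4: 0  0
  order 5: 0
The order-2 divided differences are all -4 (nonzero) and every higher order vanishes, so the data lies on a polynomial of degree exactly 2.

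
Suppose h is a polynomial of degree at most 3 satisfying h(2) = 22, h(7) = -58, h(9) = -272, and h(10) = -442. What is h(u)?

h(u) = -u^3 + 5u^2 + 6u - 2

Write h(u) = au^3 + bu^2 + cu + d. Substituting each data point gives a linear system:
  8a + 4b + 2c + d = 22
  343a + 49b + 7c + d = -58
  729a + 81b + 9c + d = -272
  1000a + 100b + 10c + d = -442
Solving the system yields a = -1, b = 5, c = 6, d = -2.
So h(u) = -u^3 + 5u^2 + 6u - 2.
Check: h(10) = -442. ✓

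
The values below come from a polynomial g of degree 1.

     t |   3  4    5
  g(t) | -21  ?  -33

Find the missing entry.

-27

On equispaced nodes a degree-1 polynomial has vanishing second forward difference, so
  g(3) - 2·g(4) + g(5) = 0.
Substituting the known values and solving for g(4):
  -2·g(4) = 54
  g(4) = -27.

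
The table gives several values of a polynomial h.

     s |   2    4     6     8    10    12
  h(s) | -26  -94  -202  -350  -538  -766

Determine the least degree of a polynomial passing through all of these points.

Forward differences of the values at s = 2, 4, 6, 8, 10, 12:
  h  : -26  -94  -202  -350  -538  -766
  Δ  : -68  -108  -148  -188  -228
  Δ^2: -40  -40  -40  -40
  Δ^3: 0  0  0
  Δ^4: 0  0
  Δ^5: 0
The second differences are constant (-40) and nonzero, while all higher differences vanish, so the minimal degree is 2.

2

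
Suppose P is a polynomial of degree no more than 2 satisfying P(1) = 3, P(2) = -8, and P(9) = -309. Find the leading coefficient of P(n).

-4

Write P(n) = an^2 + bn + c. Substituting each data point gives a linear system:
  a + b + c = 3
  4a + 2b + c = -8
  81a + 9b + c = -309
Solving the system yields a = -4, b = 1, c = 6.
So P(n) = -4n^2 + n + 6.
The leading coefficient is -4.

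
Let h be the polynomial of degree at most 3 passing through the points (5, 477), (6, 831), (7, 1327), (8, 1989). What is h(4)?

241

Write h(s) = as^3 + bs^2 + cs + d. Substituting each data point gives a linear system:
  125a + 25b + 5c + d = 477
  216a + 36b + 6c + d = 831
  343a + 49b + 7c + d = 1327
  512a + 64b + 8c + d = 1989
Solving the system yields a = 4, b = -1, c = 1, d = -3.
So h(s) = 4s^3 - s^2 + s - 3.
Then h(4) = 241.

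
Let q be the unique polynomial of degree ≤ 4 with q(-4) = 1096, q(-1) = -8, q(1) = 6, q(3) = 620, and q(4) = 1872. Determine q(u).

Write q(u) = au^4 + bu^3 + cu^2 + du + e. Substituting each data point gives a linear system:
  256a - 64b + 16c - 4d + e = 1096
  a - b + c - d + e = -8
  a + b + c + d + e = 6
  81a + 27b + 9c + 3d + e = 620
  256a + 64b + 16c + 4d + e = 1872
Solving the system yields a = 6, b = 6, c = -3, d = 1, e = -4.
So q(u) = 6u^4 + 6u^3 - 3u^2 + u - 4.
Check: q(-1) = -8. ✓

q(u) = 6u^4 + 6u^3 - 3u^2 + u - 4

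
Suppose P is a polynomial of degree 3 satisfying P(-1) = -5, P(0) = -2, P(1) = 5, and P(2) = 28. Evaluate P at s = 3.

79

Forward differences of the values at s = -1, 0, 1, 2:
  P  : -5  -2  5  28
  Δ  : 3  7  23
  Δ^2: 4  16
  Δ^3: 12
The third differences are constant, confirming degree 3.
Interpolating (Newton forward form) and evaluating at s = 3 gives P(3) = 79.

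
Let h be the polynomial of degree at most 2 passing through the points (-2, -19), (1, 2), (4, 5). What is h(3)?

Write h(x) = ax^2 + bx + c. Substituting each data point gives a linear system:
  4a - 2b + c = -19
  a + b + c = 2
  16a + 4b + c = 5
Solving the system yields a = -1, b = 6, c = -3.
So h(x) = -x^2 + 6x - 3.
Then h(3) = 6.

6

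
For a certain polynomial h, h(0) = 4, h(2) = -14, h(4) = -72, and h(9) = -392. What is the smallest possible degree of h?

2

Divided differences on the nodes 0, 2, 4, 9:
  order 0: 4  -14  -72  -392
  order 1: -9  -29  -64
  order 2: -5  -5
  order 3: 0
The order-2 divided differences are all -5 (nonzero) and every higher order vanishes, so the data lies on a polynomial of degree exactly 2.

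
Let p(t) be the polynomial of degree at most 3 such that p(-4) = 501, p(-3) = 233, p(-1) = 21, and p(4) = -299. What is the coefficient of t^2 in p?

Write p(t) = at^3 + bt^2 + ct + d. Substituting each data point gives a linear system:
  -64a + 16b - 4c + d = 501
  -27a + 9b - 3c + d = 233
  -a + b - c + d = 21
  64a + 16b + 4c + d = -299
Solving the system yields a = -6, b = 6, c = -4, d = 5.
So p(t) = -6t^3 + 6t^2 - 4t + 5.
The coefficient of t^2 is 6.

6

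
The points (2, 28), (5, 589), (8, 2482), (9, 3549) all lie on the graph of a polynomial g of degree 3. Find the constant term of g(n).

Write g(n) = an^3 + bn^2 + cn + d. Substituting each data point gives a linear system:
  8a + 4b + 2c + d = 28
  125a + 25b + 5c + d = 589
  512a + 64b + 8c + d = 2482
  729a + 81b + 9c + d = 3549
Solving the system yields a = 5, b = -1, c = -1, d = -6.
So g(n) = 5n³ - n² - n - 6.
The constant term is -6.

-6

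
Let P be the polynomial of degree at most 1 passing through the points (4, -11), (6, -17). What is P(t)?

P(t) = -3t + 1

Using the Lagrange interpolation formula with nodes 4, 6:
  L_0(t) = (t - 6) / -2
  L_1(t) = (t - 4) / 2
Then P(t) = -11·L_0(t) - 17·L_1(t).
Expanding and collecting terms gives P(t) = -3t + 1.
Check: P(4) = -11. ✓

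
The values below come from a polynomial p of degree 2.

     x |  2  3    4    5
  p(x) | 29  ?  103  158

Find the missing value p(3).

The 3 known points determine the degree-2 polynomial uniquely.
Write p(x) = ax^2 + bx + c. Substituting each data point gives a linear system:
  4a + 2b + c = 29
  16a + 4b + c = 103
  25a + 5b + c = 158
Solving the system yields a = 6, b = 1, c = 3.
So p(x) = 6x^2 + x + 3.
Then p(3) = 60.

60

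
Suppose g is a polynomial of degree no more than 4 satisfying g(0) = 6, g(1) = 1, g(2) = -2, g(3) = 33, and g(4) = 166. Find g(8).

3718

Using the Lagrange interpolation formula with nodes 0, 1, 2, 3, 4:
  L_0(n) = (n - 1)(n - 2)(n - 3)(n - 4) / 24
  L_1(n) = n(n - 2)(n - 3)(n - 4) / -6
  L_2(n) = n(n - 1)(n - 3)(n - 4) / 4
  L_3(n) = n(n - 1)(n - 2)(n - 4) / -6
  L_4(n) = n(n - 1)(n - 2)(n - 3) / 24
Then g(n) = 6·L_0(n) + 1·L_1(n) - 2·L_2(n) + 33·L_3(n) + 166·L_4(n).
Expanding and collecting terms gives g(n) = n^4 - 6n^2 + 6.
Evaluating at n = 8: g(8) = 3718.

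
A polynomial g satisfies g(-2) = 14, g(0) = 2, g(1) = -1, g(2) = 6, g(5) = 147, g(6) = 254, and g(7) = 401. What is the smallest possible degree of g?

Divided differences on the nodes -2, 0, 1, 2, 5, 6, 7:
  order 0: 14  2  -1  6  147  254  401
  order 1: -6  -3  7  47  107  147
  order 2: 1  5  10  15  20
  order 3: 1  1  1  1
  order 4: 0  0  0
  order 5: 0  0
  order 6: 0
The order-3 divided differences are all 1 (nonzero) and every higher order vanishes, so the data lies on a polynomial of degree exactly 3.

3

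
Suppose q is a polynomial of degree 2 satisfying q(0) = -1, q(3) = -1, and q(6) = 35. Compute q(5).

Forward differences of the values at n = 0, 3, 6:
  q  : -1  -1  35
  Δ  : 0  36
  Δ^2: 36
The second differences are constant, confirming degree 2.
Interpolating (Newton forward form) and evaluating at n = 5 gives q(5) = 19.

19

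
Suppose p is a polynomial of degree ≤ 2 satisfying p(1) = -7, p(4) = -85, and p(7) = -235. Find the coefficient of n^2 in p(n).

Write p(n) = an^2 + bn + c. Substituting each data point gives a linear system:
  a + b + c = -7
  16a + 4b + c = -85
  49a + 7b + c = -235
Solving the system yields a = -4, b = -6, c = 3.
So p(n) = -4n^2 - 6n + 3.
The leading coefficient is -4.

-4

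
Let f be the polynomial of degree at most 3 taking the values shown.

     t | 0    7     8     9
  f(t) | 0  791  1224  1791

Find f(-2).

-46

Using the Lagrange interpolation formula with nodes 0, 7, 8, 9:
  L_0(t) = (t - 7)(t - 8)(t - 9) / -504
  L_1(t) = t(t - 8)(t - 9) / 14
  L_2(t) = t(t - 7)(t - 9) / -8
  L_3(t) = t(t - 7)(t - 8) / 18
Then f(t) = 0·L_0(t) + 791·L_1(t) + 1224·L_2(t) + 1791·L_3(t).
Expanding and collecting terms gives f(t) = 3t^3 - 5t^2 + t.
Evaluating at t = -2: f(-2) = -46.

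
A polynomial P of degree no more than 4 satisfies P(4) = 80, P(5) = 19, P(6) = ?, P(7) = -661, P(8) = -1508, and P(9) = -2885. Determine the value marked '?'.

On equispaced nodes a degree-4 polynomial has vanishing fifth forward difference, so
  - P(4) + 5·P(5) - 10·P(6) + 10·P(7) - 5·P(8) + P(9) = 0.
Substituting the known values and solving for P(6):
  -10·P(6) = 1940
  P(6) = -194.

-194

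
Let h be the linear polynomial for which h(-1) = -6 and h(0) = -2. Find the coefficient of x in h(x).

Write h(x) = ax + b. Substituting each data point gives a linear system:
  -a + b = -6
  b = -2
Solving the system yields a = 4, b = -2.
So h(x) = 4x - 2.
The leading coefficient is 4.

4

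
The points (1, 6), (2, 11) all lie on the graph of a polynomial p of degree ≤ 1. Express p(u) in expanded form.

Write p(u) = au + b. Substituting each data point gives a linear system:
  a + b = 6
  2a + b = 11
Solving the system yields a = 5, b = 1.
So p(u) = 5u + 1.
Check: p(2) = 11. ✓

p(u) = 5u + 1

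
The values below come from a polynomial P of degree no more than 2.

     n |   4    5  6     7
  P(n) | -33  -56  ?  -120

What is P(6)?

The 3 known points determine the degree-2 polynomial uniquely.
Write P(n) = an^2 + bn + c. Substituting each data point gives a linear system:
  16a + 4b + c = -33
  25a + 5b + c = -56
  49a + 7b + c = -120
Solving the system yields a = -3, b = 4, c = -1.
So P(n) = -3n^2 + 4n - 1.
Then P(6) = -85.

-85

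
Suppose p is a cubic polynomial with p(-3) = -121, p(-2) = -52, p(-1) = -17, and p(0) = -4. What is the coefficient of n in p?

6

Write p(n) = an^3 + bn^2 + cn + d. Substituting each data point gives a linear system:
  -27a + 9b - 3c + d = -121
  -8a + 4b - 2c + d = -52
  -a + b - c + d = -17
  d = -4
Solving the system yields a = 2, b = -5, c = 6, d = -4.
So p(n) = 2n^3 - 5n^2 + 6n - 4.
The coefficient of n is 6.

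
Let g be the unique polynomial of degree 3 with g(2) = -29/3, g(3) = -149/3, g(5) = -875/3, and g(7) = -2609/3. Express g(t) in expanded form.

Write g(t) = at^3 + bt^2 + ct + d. Substituting each data point gives a linear system:
  8a + 4b + 2c + d = -29/3
  27a + 9b + 3c + d = -149/3
  125a + 25b + 5c + d = -875/3
  343a + 49b + 7c + d = -2609/3
Solving the system yields a = -3, b = 3, c = 2, d = -5/3.
So g(t) = -3t^3 + 3t^2 + 2t - 5/3.
Check: g(2) = -29/3. ✓

g(t) = -3t^3 + 3t^2 + 2t - 5/3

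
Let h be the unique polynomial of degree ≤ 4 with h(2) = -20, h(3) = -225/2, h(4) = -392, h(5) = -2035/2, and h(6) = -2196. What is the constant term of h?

Write h(x) = ax^4 + bx^3 + cx^2 + dx + e. Substituting each data point gives a linear system:
  16a + 8b + 4c + 2d + e = -20
  81a + 27b + 9c + 3d + e = -225/2
  256a + 64b + 16c + 4d + e = -392
  625a + 125b + 25c + 5d + e = -2035/2
  1296a + 216b + 36c + 6d + e = -2196
Solving the system yields a = -2, b = 3/2, c = 3, d = -6, e = 0.
So h(x) = -2x^4 + (3/2)x^3 + 3x^2 - 6x.
The constant term is 0.

0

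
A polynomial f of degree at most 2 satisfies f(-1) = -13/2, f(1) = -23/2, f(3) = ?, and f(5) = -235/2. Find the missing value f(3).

On equispaced nodes a degree-2 polynomial has vanishing third forward difference, so
  - f(-1) + 3·f(1) - 3·f(3) + f(5) = 0.
Substituting the known values and solving for f(3):
  -3·f(3) = 291/2
  f(3) = -97/2.

-97/2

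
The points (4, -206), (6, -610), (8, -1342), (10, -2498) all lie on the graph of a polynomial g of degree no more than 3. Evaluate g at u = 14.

Using the Lagrange interpolation formula with nodes 4, 6, 8, 10:
  L_0(u) = (u - 6)(u - 8)(u - 10) / -48
  L_1(u) = (u - 4)(u - 8)(u - 10) / 16
  L_2(u) = (u - 4)(u - 6)(u - 10) / -16
  L_3(u) = (u - 4)(u - 6)(u - 8) / 48
Then g(u) = -206·L_0(u) - 610·L_1(u) - 1342·L_2(u) - 2498·L_3(u).
Expanding and collecting terms gives g(u) = -2u^3 - 5u^2 + 2.
Evaluating at u = 14: g(14) = -6466.

-6466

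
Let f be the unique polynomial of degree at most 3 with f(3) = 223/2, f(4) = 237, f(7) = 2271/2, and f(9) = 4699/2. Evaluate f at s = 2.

43

Write f(s) = as^3 + bs^2 + cs + d. Substituting each data point gives a linear system:
  27a + 9b + 3c + d = 223/2
  64a + 16b + 4c + d = 237
  343a + 49b + 7c + d = 2271/2
  729a + 81b + 9c + d = 4699/2
Solving the system yields a = 3, b = 3/2, c = 4, d = 5.
So f(s) = 3s^3 + (3/2)s^2 + 4s + 5.
Then f(2) = 43.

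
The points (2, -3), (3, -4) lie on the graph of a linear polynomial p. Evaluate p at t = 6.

Using the Lagrange interpolation formula with nodes 2, 3:
  L_0(t) = (t - 3) / -1
  L_1(t) = (t - 2) / 1
Then p(t) = -3·L_0(t) - 4·L_1(t).
Expanding and collecting terms gives p(t) = -t - 1.
Evaluating at t = 6: p(6) = -7.

-7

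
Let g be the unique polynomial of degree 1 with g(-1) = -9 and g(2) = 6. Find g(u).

Using the Lagrange interpolation formula with nodes -1, 2:
  L_0(u) = (u - 2) / -3
  L_1(u) = (u + 1) / 3
Then g(u) = -9·L_0(u) + 6·L_1(u).
Expanding and collecting terms gives g(u) = 5u - 4.
Check: g(-1) = -9. ✓

g(u) = 5u - 4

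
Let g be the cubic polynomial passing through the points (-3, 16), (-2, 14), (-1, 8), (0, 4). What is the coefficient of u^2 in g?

4

Write g(u) = au^3 + bu^2 + cu + d. Substituting each data point gives a linear system:
  -27a + 9b - 3c + d = 16
  -8a + 4b - 2c + d = 14
  -a + b - c + d = 8
  d = 4
Solving the system yields a = 1, b = 4, c = -1, d = 4.
So g(u) = u^3 + 4u^2 - u + 4.
The coefficient of u^2 is 4.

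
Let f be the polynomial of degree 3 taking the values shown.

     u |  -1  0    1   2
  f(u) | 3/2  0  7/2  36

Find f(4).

284

Forward differences of the values at u = -1, 0, 1, 2:
  f  : 3/2  0  7/2  36
  Δ  : -3/2  7/2  65/2
  Δ^2: 5  29
  Δ^3: 24
The third differences are constant, confirming degree 3.
Interpolating (Newton forward form) and evaluating at u = 4 gives f(4) = 284.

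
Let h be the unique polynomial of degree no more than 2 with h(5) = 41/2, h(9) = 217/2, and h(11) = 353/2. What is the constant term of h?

Write h(s) = as^2 + bs + c. Substituting each data point gives a linear system:
  25a + 5b + c = 41/2
  81a + 9b + c = 217/2
  121a + 11b + c = 353/2
Solving the system yields a = 2, b = -6, c = 1/2.
So h(s) = 2s² - 6s + 1/2.
The constant term is 1/2.

1/2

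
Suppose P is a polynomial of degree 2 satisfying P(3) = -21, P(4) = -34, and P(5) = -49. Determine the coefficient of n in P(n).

-6

Write P(n) = an^2 + bn + c. Substituting each data point gives a linear system:
  9a + 3b + c = -21
  16a + 4b + c = -34
  25a + 5b + c = -49
Solving the system yields a = -1, b = -6, c = 6.
So P(n) = -n^2 - 6n + 6.
The coefficient of n is -6.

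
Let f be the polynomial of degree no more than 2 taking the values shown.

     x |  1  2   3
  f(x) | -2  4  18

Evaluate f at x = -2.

28

Forward differences of the values at x = 1, 2, 3:
  f  : -2  4  18
  Δ  : 6  14
  Δ^2: 8
The second differences are constant, confirming degree 2.
Interpolating (Newton forward form) and evaluating at x = -2 gives f(-2) = 28.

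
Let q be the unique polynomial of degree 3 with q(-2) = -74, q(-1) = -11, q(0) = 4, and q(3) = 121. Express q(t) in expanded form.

q(t) = 6t^3 - 6t^2 + 3t + 4

Using the Lagrange interpolation formula with nodes -2, -1, 0, 3:
  L_0(t) = (t + 1)t(t - 3) / -10
  L_1(t) = (t + 2)t(t - 3) / 4
  L_2(t) = (t + 2)(t + 1)(t - 3) / -6
  L_3(t) = (t + 2)(t + 1)t / 60
Then q(t) = -74·L_0(t) - 11·L_1(t) + 4·L_2(t) + 121·L_3(t).
Expanding and collecting terms gives q(t) = 6t³ - 6t² + 3t + 4.
Check: q(0) = 4. ✓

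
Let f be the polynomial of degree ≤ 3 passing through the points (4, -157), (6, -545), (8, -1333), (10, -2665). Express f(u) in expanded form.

f(u) = -3u^3 + 4u^2 - 6u - 5

Using the Lagrange interpolation formula with nodes 4, 6, 8, 10:
  L_0(u) = (u - 6)(u - 8)(u - 10) / -48
  L_1(u) = (u - 4)(u - 8)(u - 10) / 16
  L_2(u) = (u - 4)(u - 6)(u - 10) / -16
  L_3(u) = (u - 4)(u - 6)(u - 8) / 48
Then f(u) = -157·L_0(u) - 545·L_1(u) - 1333·L_2(u) - 2665·L_3(u).
Expanding and collecting terms gives f(u) = -3u³ + 4u² - 6u - 5.
Check: f(10) = -2665. ✓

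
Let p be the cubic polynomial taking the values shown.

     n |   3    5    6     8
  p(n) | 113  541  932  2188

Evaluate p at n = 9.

3101

Using the Lagrange interpolation formula with nodes 3, 5, 6, 8:
  L_0(n) = (n - 5)(n - 6)(n - 8) / -30
  L_1(n) = (n - 3)(n - 6)(n - 8) / 6
  L_2(n) = (n - 3)(n - 5)(n - 8) / -6
  L_3(n) = (n - 3)(n - 5)(n - 6) / 30
Then p(n) = 113·L_0(n) + 541·L_1(n) + 932·L_2(n) + 2188·L_3(n).
Expanding and collecting terms gives p(n) = 4n^3 + 3n^2 - 6n - 4.
Evaluating at n = 9: p(9) = 3101.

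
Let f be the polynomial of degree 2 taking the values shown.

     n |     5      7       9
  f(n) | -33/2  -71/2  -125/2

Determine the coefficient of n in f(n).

5/2

Write f(n) = an^2 + bn + c. Substituting each data point gives a linear system:
  25a + 5b + c = -33/2
  49a + 7b + c = -71/2
  81a + 9b + c = -125/2
Solving the system yields a = -1, b = 5/2, c = -4.
So f(n) = -n^2 + (5/2)n - 4.
The coefficient of n is 5/2.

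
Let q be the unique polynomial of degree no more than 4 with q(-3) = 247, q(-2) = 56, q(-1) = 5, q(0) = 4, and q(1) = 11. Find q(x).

q(x) = 2x^4 - 3x^3 + 2x^2 + 6x + 4

Write q(x) = ax^4 + bx^3 + cx^2 + dx + e. Substituting each data point gives a linear system:
  81a - 27b + 9c - 3d + e = 247
  16a - 8b + 4c - 2d + e = 56
  a - b + c - d + e = 5
  e = 4
  a + b + c + d + e = 11
Solving the system yields a = 2, b = -3, c = 2, d = 6, e = 4.
So q(x) = 2x^4 - 3x^3 + 2x^2 + 6x + 4.
Check: q(-3) = 247. ✓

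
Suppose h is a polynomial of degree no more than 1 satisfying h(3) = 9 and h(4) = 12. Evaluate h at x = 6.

Using the Lagrange interpolation formula with nodes 3, 4:
  L_0(x) = (x - 4) / -1
  L_1(x) = (x - 3) / 1
Then h(x) = 9·L_0(x) + 12·L_1(x).
Expanding and collecting terms gives h(x) = 3x.
Evaluating at x = 6: h(6) = 18.

18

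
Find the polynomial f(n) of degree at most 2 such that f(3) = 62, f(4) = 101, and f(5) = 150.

Using the Lagrange interpolation formula with nodes 3, 4, 5:
  L_0(n) = (n - 4)(n - 5) / 2
  L_1(n) = (n - 3)(n - 5) / -1
  L_2(n) = (n - 3)(n - 4) / 2
Then f(n) = 62·L_0(n) + 101·L_1(n) + 150·L_2(n).
Expanding and collecting terms gives f(n) = 5n² + 4n + 5.
Check: f(3) = 62. ✓

f(n) = 5n^2 + 4n + 5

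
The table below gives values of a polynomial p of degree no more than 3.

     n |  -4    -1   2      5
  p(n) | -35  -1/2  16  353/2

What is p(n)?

p(n) = n^3 + 2n^2 + (1/2)n - 1

Write p(n) = an^3 + bn^2 + cn + d. Substituting each data point gives a linear system:
  -64a + 16b - 4c + d = -35
  -a + b - c + d = -1/2
  8a + 4b + 2c + d = 16
  125a + 25b + 5c + d = 353/2
Solving the system yields a = 1, b = 2, c = 1/2, d = -1.
So p(n) = n^3 + 2n^2 + (1/2)n - 1.
Check: p(-1) = -1/2. ✓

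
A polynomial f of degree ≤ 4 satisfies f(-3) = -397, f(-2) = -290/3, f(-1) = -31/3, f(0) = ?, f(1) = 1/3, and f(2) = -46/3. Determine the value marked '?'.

0

On equispaced nodes a degree-4 polynomial has vanishing fifth forward difference, so
  - f(-3) + 5·f(-2) - 10·f(-1) + 10·f(0) - 5·f(1) + f(2) = 0.
Substituting the known values and solving for f(0):
  10·f(0) = 0
  f(0) = 0.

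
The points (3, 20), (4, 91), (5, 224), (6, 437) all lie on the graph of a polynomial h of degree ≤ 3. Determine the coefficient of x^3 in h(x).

3

Write h(x) = ax^3 + bx^2 + cx + d. Substituting each data point gives a linear system:
  27a + 9b + 3c + d = 20
  64a + 16b + 4c + d = 91
  125a + 25b + 5c + d = 224
  216a + 36b + 6c + d = 437
Solving the system yields a = 3, b = -5, c = -5, d = -1.
So h(x) = 3x^3 - 5x^2 - 5x - 1.
The leading coefficient is 3.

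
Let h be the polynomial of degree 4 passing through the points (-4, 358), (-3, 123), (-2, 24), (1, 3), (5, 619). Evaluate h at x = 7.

Using the Lagrange interpolation formula with nodes -4, -3, -2, 1, 5:
  L_0(x) = (x + 3)(x + 2)(x - 1)(x - 5) / 90
  L_1(x) = (x + 4)(x + 2)(x - 1)(x - 5) / -32
  L_2(x) = (x + 4)(x + 3)(x - 1)(x - 5) / 42
  L_3(x) = (x + 4)(x + 3)(x + 2)(x - 5) / -240
  L_4(x) = (x + 4)(x + 3)(x + 2)(x - 1) / 2016
Then h(x) = 358·L_0(x) + 123·L_1(x) + 24·L_2(x) + 3·L_3(x) + 619·L_4(x).
Expanding and collecting terms gives h(x) = x⁴ - x³ + 4x² + 5x - 6.
Evaluating at x = 7: h(7) = 2283.

2283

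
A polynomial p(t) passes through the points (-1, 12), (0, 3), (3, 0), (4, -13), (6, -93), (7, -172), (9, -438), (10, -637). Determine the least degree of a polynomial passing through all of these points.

Divided differences on the nodes -1, 0, 3, 4, 6, 7, 9, 10:
  order 0: 12  3  0  -13  -93  -172  -438  -637
  order 1: -9  -1  -13  -40  -79  -133  -199
  order 2: 2  -3  -9  -13  -18  -22
  order 3: -1  -1  -1  -1  -1
  order 4: 0  0  0  0
  order 5: 0  0  0
  order 6: 0  0
  order 7: 0
The order-3 divided differences are all -1 (nonzero) and every higher order vanishes, so the data lies on a polynomial of degree exactly 3.

3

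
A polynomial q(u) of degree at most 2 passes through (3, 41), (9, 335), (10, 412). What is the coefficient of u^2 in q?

Write q(u) = au^2 + bu + c. Substituting each data point gives a linear system:
  9a + 3b + c = 41
  81a + 9b + c = 335
  100a + 10b + c = 412
Solving the system yields a = 4, b = 1, c = 2.
So q(u) = 4u² + u + 2.
The leading coefficient is 4.

4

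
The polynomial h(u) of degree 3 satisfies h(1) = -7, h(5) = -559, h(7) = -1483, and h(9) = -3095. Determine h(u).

h(u) = -4u^3 - 2u^2 - 2u + 1

Using the Lagrange interpolation formula with nodes 1, 5, 7, 9:
  L_0(u) = (u - 5)(u - 7)(u - 9) / -192
  L_1(u) = (u - 1)(u - 7)(u - 9) / 32
  L_2(u) = (u - 1)(u - 5)(u - 9) / -24
  L_3(u) = (u - 1)(u - 5)(u - 7) / 64
Then h(u) = -7·L_0(u) - 559·L_1(u) - 1483·L_2(u) - 3095·L_3(u).
Expanding and collecting terms gives h(u) = -4u^3 - 2u^2 - 2u + 1.
Check: h(9) = -3095. ✓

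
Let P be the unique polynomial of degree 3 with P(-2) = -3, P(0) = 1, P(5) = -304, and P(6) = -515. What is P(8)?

-1183

Write P(u) = au^3 + bu^2 + cu + d. Substituting each data point gives a linear system:
  -8a + 4b - 2c + d = -3
  d = 1
  125a + 25b + 5c + d = -304
  216a + 36b + 6c + d = -515
Solving the system yields a = -2, b = -3, c = 4, d = 1.
So P(u) = -2u^3 - 3u^2 + 4u + 1.
Then P(8) = -1183.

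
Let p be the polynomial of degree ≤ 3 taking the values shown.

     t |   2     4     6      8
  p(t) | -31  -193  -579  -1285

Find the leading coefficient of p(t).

-2

Write p(t) = at^3 + bt^2 + ct + d. Substituting each data point gives a linear system:
  8a + 4b + 2c + d = -31
  64a + 16b + 4c + d = -193
  216a + 36b + 6c + d = -579
  512a + 64b + 8c + d = -1285
Solving the system yields a = -2, b = -4, c = -1, d = 3.
So p(t) = -2t^3 - 4t^2 - t + 3.
The leading coefficient is -2.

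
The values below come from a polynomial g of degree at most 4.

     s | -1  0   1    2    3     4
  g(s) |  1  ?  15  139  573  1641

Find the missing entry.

The 5 known points determine the degree-4 polynomial uniquely.
Write g(s) = as^4 + bs^3 + cs^2 + ds + e. Substituting each data point gives a linear system:
  a - b + c - d + e = 1
  a + b + c + d + e = 15
  16a + 8b + 4c + 2d + e = 139
  81a + 27b + 9c + 3d + e = 573
  256a + 64b + 16c + 4d + e = 1641
Solving the system yields a = 5, b = 4, c = 6, d = 3, e = -3.
So g(s) = 5s^4 + 4s^3 + 6s^2 + 3s - 3.
Then g(0) = -3.

-3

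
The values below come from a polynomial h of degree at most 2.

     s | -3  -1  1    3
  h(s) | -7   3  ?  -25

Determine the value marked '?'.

On equispaced nodes a degree-2 polynomial has vanishing third forward difference, so
  - h(-3) + 3·h(-1) - 3·h(1) + h(3) = 0.
Substituting the known values and solving for h(1):
  -3·h(1) = 9
  h(1) = -3.

-3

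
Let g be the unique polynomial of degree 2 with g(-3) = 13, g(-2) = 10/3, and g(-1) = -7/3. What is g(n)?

Using the Lagrange interpolation formula with nodes -3, -2, -1:
  L_0(n) = (n + 2)(n + 1) / 2
  L_1(n) = (n + 3)(n + 1) / -1
  L_2(n) = (n + 3)(n + 2) / 2
Then g(n) = 13·L_0(n) + 10/3·L_1(n) - 7/3·L_2(n).
Expanding and collecting terms gives g(n) = 2n^2 + (1/3)n - 4.
Check: g(-3) = 13. ✓

g(n) = 2n^2 + (1/3)n - 4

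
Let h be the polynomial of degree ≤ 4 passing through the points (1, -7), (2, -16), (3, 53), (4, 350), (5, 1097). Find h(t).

h(t) = 3t^4 - 5t^3 - 6t^2 - t + 2

Write h(t) = at^4 + bt^3 + ct^2 + dt + e. Substituting each data point gives a linear system:
  a + b + c + d + e = -7
  16a + 8b + 4c + 2d + e = -16
  81a + 27b + 9c + 3d + e = 53
  256a + 64b + 16c + 4d + e = 350
  625a + 125b + 25c + 5d + e = 1097
Solving the system yields a = 3, b = -5, c = -6, d = -1, e = 2.
So h(t) = 3t⁴ - 5t³ - 6t² - t + 2.
Check: h(3) = 53. ✓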